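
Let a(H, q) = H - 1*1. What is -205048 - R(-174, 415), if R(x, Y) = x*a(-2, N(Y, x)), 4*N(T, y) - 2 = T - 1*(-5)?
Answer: -205570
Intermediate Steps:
N(T, y) = 7/4 + T/4 (N(T, y) = ½ + (T - 1*(-5))/4 = ½ + (T + 5)/4 = ½ + (5 + T)/4 = ½ + (5/4 + T/4) = 7/4 + T/4)
a(H, q) = -1 + H (a(H, q) = H - 1 = -1 + H)
R(x, Y) = -3*x (R(x, Y) = x*(-1 - 2) = x*(-3) = -3*x)
-205048 - R(-174, 415) = -205048 - (-3)*(-174) = -205048 - 1*522 = -205048 - 522 = -205570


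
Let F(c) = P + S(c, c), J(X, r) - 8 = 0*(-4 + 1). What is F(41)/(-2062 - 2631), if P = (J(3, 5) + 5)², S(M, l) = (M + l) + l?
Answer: -292/4693 ≈ -0.062220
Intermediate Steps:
J(X, r) = 8 (J(X, r) = 8 + 0*(-4 + 1) = 8 + 0*(-3) = 8 + 0 = 8)
S(M, l) = M + 2*l
P = 169 (P = (8 + 5)² = 13² = 169)
F(c) = 169 + 3*c (F(c) = 169 + (c + 2*c) = 169 + 3*c)
F(41)/(-2062 - 2631) = (169 + 3*41)/(-2062 - 2631) = (169 + 123)/(-4693) = 292*(-1/4693) = -292/4693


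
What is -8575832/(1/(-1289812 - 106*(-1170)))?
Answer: 9997636338944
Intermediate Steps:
-8575832/(1/(-1289812 - 106*(-1170))) = -8575832/(1/(-1289812 + 124020)) = -8575832/(1/(-1165792)) = -8575832/(-1/1165792) = -8575832*(-1165792) = 9997636338944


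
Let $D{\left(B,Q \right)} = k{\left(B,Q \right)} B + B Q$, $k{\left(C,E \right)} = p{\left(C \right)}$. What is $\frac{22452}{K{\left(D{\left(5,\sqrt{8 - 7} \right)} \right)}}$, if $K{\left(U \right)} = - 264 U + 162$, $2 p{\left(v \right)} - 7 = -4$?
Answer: $- \frac{3742}{523} \approx -7.1549$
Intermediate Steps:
$p{\left(v \right)} = \frac{3}{2}$ ($p{\left(v \right)} = \frac{7}{2} + \frac{1}{2} \left(-4\right) = \frac{7}{2} - 2 = \frac{3}{2}$)
$k{\left(C,E \right)} = \frac{3}{2}$
$D{\left(B,Q \right)} = \frac{3 B}{2} + B Q$
$K{\left(U \right)} = 162 - 264 U$
$\frac{22452}{K{\left(D{\left(5,\sqrt{8 - 7} \right)} \right)}} = \frac{22452}{162 - 264 \cdot \frac{1}{2} \cdot 5 \left(3 + 2 \sqrt{8 - 7}\right)} = \frac{22452}{162 - 264 \cdot \frac{1}{2} \cdot 5 \left(3 + 2 \sqrt{1}\right)} = \frac{22452}{162 - 264 \cdot \frac{1}{2} \cdot 5 \left(3 + 2 \cdot 1\right)} = \frac{22452}{162 - 264 \cdot \frac{1}{2} \cdot 5 \left(3 + 2\right)} = \frac{22452}{162 - 264 \cdot \frac{1}{2} \cdot 5 \cdot 5} = \frac{22452}{162 - 3300} = \frac{22452}{-3138} = 22452 \left(- \frac{1}{3138}\right) = - \frac{3742}{523}$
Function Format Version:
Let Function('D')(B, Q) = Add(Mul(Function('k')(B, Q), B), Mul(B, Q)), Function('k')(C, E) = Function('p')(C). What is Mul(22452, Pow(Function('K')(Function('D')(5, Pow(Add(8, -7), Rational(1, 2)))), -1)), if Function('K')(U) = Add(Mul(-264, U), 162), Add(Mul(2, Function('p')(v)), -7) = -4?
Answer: Rational(-3742, 523) ≈ -7.1549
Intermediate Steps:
Function('p')(v) = Rational(3, 2) (Function('p')(v) = Add(Rational(7, 2), Mul(Rational(1, 2), -4)) = Add(Rational(7, 2), -2) = Rational(3, 2))
Function('k')(C, E) = Rational(3, 2)
Function('D')(B, Q) = Add(Mul(Rational(3, 2), B), Mul(B, Q))
Function('K')(U) = Add(162, Mul(-264, U))
Mul(22452, Pow(Function('K')(Function('D')(5, Pow(Add(8, -7), Rational(1, 2)))), -1)) = Mul(22452, Pow(Add(162, Mul(-264, Mul(Rational(1, 2), 5, Add(3, Mul(2, Pow(Add(8, -7), Rational(1, 2))))))), -1)) = Mul(22452, Pow(Add(162, Mul(-264, Mul(Rational(1, 2), 5, Add(3, Mul(2, Pow(1, Rational(1, 2))))))), -1)) = Mul(22452, Pow(Add(162, Mul(-264, Mul(Rational(1, 2), 5, Add(3, Mul(2, 1))))), -1)) = Mul(22452, Pow(Add(162, Mul(-264, Mul(Rational(1, 2), 5, Add(3, 2)))), -1)) = Mul(22452, Pow(Add(162, Mul(-264, Mul(Rational(1, 2), 5, 5))), -1)) = Mul(22452, Pow(Add(162, Mul(-264, Rational(25, 2))), -1)) = Mul(22452, Pow(Add(162, -3300), -1)) = Mul(22452, Pow(-3138, -1)) = Mul(22452, Rational(-1, 3138)) = Rational(-3742, 523)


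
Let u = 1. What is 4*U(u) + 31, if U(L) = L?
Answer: 35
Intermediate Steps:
4*U(u) + 31 = 4*1 + 31 = 4 + 31 = 35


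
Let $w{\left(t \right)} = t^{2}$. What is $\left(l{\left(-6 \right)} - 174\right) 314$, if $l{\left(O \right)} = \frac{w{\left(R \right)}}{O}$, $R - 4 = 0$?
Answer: $- \frac{166420}{3} \approx -55473.0$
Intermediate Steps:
$R = 4$ ($R = 4 + 0 = 4$)
$l{\left(O \right)} = \frac{16}{O}$ ($l{\left(O \right)} = \frac{4^{2}}{O} = \frac{16}{O}$)
$\left(l{\left(-6 \right)} - 174\right) 314 = \left(\frac{16}{-6} - 174\right) 314 = \left(16 \left(- \frac{1}{6}\right) - 174\right) 314 = \left(- \frac{8}{3} - 174\right) 314 = \left(- \frac{530}{3}\right) 314 = - \frac{166420}{3}$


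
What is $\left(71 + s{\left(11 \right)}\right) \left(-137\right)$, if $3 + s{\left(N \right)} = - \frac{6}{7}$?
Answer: $- \frac{64390}{7} \approx -9198.6$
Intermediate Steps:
$s{\left(N \right)} = - \frac{27}{7}$ ($s{\left(N \right)} = -3 - \frac{6}{7} = - \frac{27}{7}$)
$\left(71 + s{\left(11 \right)}\right) \left(-137\right) = \left(71 - \frac{27}{7}\right) \left(-137\right) = \frac{470}{7} \left(-137\right) = - \frac{64390}{7}$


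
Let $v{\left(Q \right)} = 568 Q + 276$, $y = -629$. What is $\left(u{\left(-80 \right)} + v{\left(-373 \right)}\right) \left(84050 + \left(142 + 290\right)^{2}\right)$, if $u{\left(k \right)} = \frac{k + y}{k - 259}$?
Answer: $- \frac{19414802627902}{339} \approx -5.7271 \cdot 10^{10}$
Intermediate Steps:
$v{\left(Q \right)} = 276 + 568 Q$
$u{\left(k \right)} = \frac{-629 + k}{-259 + k}$ ($u{\left(k \right)} = \frac{k - 629}{k - 259} = \frac{-629 + k}{-259 + k}$)
$\left(u{\left(-80 \right)} + v{\left(-373 \right)}\right) \left(84050 + \left(142 + 290\right)^{2}\right) = \left(\frac{-629 - 80}{-259 - 80} + \left(276 + 568 \left(-373\right)\right)\right) \left(84050 + \left(142 + 290\right)^{2}\right) = \left(\frac{1}{-339} \left(-709\right) + \left(276 - 211864\right)\right) \left(84050 + 432^{2}\right) = \left(\left(- \frac{1}{339}\right) \left(-709\right) - 211588\right) \left(84050 + 186624\right) = \left(\frac{709}{339} - 211588\right) 270674 = \left(- \frac{71727623}{339}\right) 270674 = - \frac{19414802627902}{339}$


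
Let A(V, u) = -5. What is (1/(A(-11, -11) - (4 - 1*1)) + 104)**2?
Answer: 690561/64 ≈ 10790.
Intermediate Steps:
(1/(A(-11, -11) - (4 - 1*1)) + 104)**2 = (1/(-5 - (4 - 1*1)) + 104)**2 = (1/(-5 - (4 - 1)) + 104)**2 = (1/(-5 - 1*3) + 104)**2 = (1/(-5 - 3) + 104)**2 = (1/(-8) + 104)**2 = (-1/8 + 104)**2 = (831/8)**2 = 690561/64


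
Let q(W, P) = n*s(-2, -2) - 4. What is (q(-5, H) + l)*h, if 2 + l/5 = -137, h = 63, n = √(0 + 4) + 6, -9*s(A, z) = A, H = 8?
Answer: -43925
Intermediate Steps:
s(A, z) = -A/9
n = 8 (n = √4 + 6 = 2 + 6 = 8)
l = -695 (l = -10 + 5*(-137) = -10 - 685 = -695)
q(W, P) = -20/9 (q(W, P) = 8*(-⅑*(-2)) - 4 = 8*(2/9) - 4 = 16/9 - 4 = -20/9)
(q(-5, H) + l)*h = (-20/9 - 695)*63 = -6275/9*63 = -43925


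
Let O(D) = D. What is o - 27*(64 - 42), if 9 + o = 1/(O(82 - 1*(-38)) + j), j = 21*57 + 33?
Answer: -814049/1350 ≈ -603.00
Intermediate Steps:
j = 1230 (j = 1197 + 33 = 1230)
o = -12149/1350 (o = -9 + 1/((82 - 1*(-38)) + 1230) = -9 + 1/((82 + 38) + 1230) = -9 + 1/(120 + 1230) = -9 + 1/1350 = -12149/1350 ≈ -8.9993)
o - 27*(64 - 42) = -12149/1350 - 27*(64 - 42) = -12149/1350 - 27*22 = -12149/1350 - 594 = -814049/1350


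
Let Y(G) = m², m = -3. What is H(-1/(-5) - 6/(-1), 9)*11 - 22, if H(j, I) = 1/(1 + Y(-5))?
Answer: -209/10 ≈ -20.900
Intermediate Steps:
Y(G) = 9 (Y(G) = (-3)² = 9)
H(j, I) = ⅒ (H(j, I) = 1/(1 + 9) = 1/10 = ⅒)
H(-1/(-5) - 6/(-1), 9)*11 - 22 = (⅒)*11 - 22 = 11/10 - 22 = -209/10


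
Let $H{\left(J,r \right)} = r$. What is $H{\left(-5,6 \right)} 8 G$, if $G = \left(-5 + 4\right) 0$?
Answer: $0$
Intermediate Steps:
$G = 0$ ($G = \left(-1\right) 0 = 0$)
$H{\left(-5,6 \right)} 8 G = 6 \cdot 8 \cdot 0 = 48 \cdot 0 = 0$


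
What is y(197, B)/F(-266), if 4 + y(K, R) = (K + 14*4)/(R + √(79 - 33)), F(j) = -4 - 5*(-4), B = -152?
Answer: -4084/11529 - 253*√46/368928 ≈ -0.35889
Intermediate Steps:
F(j) = 16 (F(j) = -4 + 20 = 16)
y(K, R) = -4 + (56 + K)/(R + √46) (y(K, R) = -4 + (K + 14*4)/(R + √(79 - 33)) = -4 + (K + 56)/(R + √46) = -4 + (56 + K)/(R + √46))
y(197, B)/F(-266) = ((56 + 197 - 4*(-152) - 4*√46)/(-152 + √46))/16 = ((56 + 197 + 608 - 4*√46)/(-152 + √46))*(1/16) = ((861 - 4*√46)/(-152 + √46))*(1/16) = (861 - 4*√46)/(16*(-152 + √46))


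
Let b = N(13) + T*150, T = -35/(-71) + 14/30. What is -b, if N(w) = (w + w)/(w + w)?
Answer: -10291/71 ≈ -144.94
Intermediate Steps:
T = 1022/1065 (T = -35*(-1/71) + 14*(1/30) = 35/71 + 7/15 = 1022/1065 ≈ 0.95962)
N(w) = 1 (N(w) = (2*w)/((2*w)) = (2*w)*(1/(2*w)) = 1)
b = 10291/71 (b = 1 + (1022/1065)*150 = 1 + 10220/71 = 10291/71 ≈ 144.94)
-b = -1*10291/71 = -10291/71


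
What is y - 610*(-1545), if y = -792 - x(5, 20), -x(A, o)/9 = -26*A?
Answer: 940488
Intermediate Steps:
x(A, o) = 234*A (x(A, o) = -(-234)*A = 234*A)
y = -1962 (y = -792 - 234*5 = -792 - 1*1170 = -792 - 1170 = -1962)
y - 610*(-1545) = -1962 - 610*(-1545) = -1962 + 942450 = 940488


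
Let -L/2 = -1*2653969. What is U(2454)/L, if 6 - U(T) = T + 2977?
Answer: -5425/5307938 ≈ -0.0010221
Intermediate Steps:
U(T) = -2971 - T (U(T) = 6 - (T + 2977) = 6 - (2977 + T) = 6 + (-2977 - T) = -2971 - T)
L = 5307938 (L = -(-2)*2653969 = -2*(-2653969) = 5307938)
U(2454)/L = (-2971 - 1*2454)/5307938 = (-2971 - 2454)*(1/5307938) = -5425*1/5307938 = -5425/5307938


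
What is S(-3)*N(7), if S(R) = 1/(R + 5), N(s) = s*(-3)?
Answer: -21/2 ≈ -10.500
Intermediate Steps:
N(s) = -3*s
S(R) = 1/(5 + R)
S(-3)*N(7) = (-3*7)/(5 - 3) = -21/2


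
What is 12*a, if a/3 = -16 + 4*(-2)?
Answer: -864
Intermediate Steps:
a = -72 (a = 3*(-16 + 4*(-2)) = 3*(-16 - 8) = 3*(-24) = -72)
12*a = 12*(-72) = -864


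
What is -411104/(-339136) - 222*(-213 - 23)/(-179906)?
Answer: 878000983/953321894 ≈ 0.92099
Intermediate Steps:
-411104/(-339136) - 222*(-213 - 23)/(-179906) = -411104*(-1/339136) - 222*(-236)*(-1/179906) = 12847/10598 + 52392*(-1/179906) = 12847/10598 - 26196/89953 = 878000983/953321894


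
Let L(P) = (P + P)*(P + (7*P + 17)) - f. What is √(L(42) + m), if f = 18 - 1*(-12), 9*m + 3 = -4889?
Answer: √261706/3 ≈ 170.52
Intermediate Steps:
m = -4892/9 (m = -⅓ + (⅑)*(-4889) = -⅓ - 4889/9 = -4892/9 ≈ -543.56)
f = 30 (f = 18 + 12 = 30)
L(P) = -30 + 2*P*(17 + 8*P) (L(P) = (P + P)*(P + (7*P + 17)) - 1*30 = (2*P)*(P + (17 + 7*P)) - 30 = (2*P)*(17 + 8*P) - 30 = 2*P*(17 + 8*P) - 30 = -30 + 2*P*(17 + 8*P))
√(L(42) + m) = √((-30 + 16*42² + 34*42) - 4892/9) = √((-30 + 16*1764 + 1428) - 4892/9) = √((-30 + 28224 + 1428) - 4892/9) = √(29622 - 4892/9) = √(261706/9) = √261706/3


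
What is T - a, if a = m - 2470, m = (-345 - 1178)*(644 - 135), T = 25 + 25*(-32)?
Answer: 776902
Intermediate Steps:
T = -775 (T = 25 - 800 = -775)
m = -775207 (m = -1523*509 = -775207)
a = -777677 (a = -775207 - 2470 = -777677)
T - a = -775 - 1*(-777677) = -775 + 777677 = 776902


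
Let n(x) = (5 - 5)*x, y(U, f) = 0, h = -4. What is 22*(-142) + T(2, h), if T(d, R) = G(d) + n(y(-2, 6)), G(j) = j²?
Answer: -3120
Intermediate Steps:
n(x) = 0 (n(x) = 0*x = 0)
T(d, R) = d² (T(d, R) = d² + 0 = d²)
22*(-142) + T(2, h) = 22*(-142) + 2² = -3124 + 4 = -3120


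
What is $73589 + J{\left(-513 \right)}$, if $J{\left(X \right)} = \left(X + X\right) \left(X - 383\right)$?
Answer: $992885$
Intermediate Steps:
$J{\left(X \right)} = 2 X \left(-383 + X\right)$
$73589 + J{\left(-513 \right)} = 73589 + 2 \left(-513\right) \left(-383 - 513\right) = 73589 + 2 \left(-513\right) \left(-896\right) = 73589 + 919296 = 992885$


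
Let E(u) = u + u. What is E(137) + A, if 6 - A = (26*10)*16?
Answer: -3880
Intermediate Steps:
E(u) = 2*u
A = -4154 (A = 6 - 26*10*16 = 6 - 260*16 = 6 - 1*4160 = 6 - 4160 = -4154)
E(137) + A = 2*137 - 4154 = 274 - 4154 = -3880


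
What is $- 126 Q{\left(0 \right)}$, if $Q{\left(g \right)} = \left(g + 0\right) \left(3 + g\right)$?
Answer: $0$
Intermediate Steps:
$Q{\left(g \right)} = g \left(3 + g\right)$
$- 126 Q{\left(0 \right)} = - 126 \cdot 0 \left(3 + 0\right) = - 126 \cdot 0 \cdot 3 = \left(-126\right) 0 = 0$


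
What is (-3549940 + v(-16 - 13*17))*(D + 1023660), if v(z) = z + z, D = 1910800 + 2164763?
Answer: -18104352728322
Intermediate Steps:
D = 4075563
v(z) = 2*z
(-3549940 + v(-16 - 13*17))*(D + 1023660) = (-3549940 + 2*(-16 - 13*17))*(4075563 + 1023660) = (-3549940 + 2*(-16 - 221))*5099223 = (-3549940 + 2*(-237))*5099223 = (-3549940 - 474)*5099223 = -3550414*5099223 = -18104352728322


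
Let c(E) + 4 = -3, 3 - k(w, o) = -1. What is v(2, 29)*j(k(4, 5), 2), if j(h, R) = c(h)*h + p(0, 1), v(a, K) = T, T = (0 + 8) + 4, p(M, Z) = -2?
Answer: -360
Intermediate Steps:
k(w, o) = 4 (k(w, o) = 3 - 1*(-1) = 3 + 1 = 4)
T = 12 (T = 8 + 4 = 12)
c(E) = -7 (c(E) = -4 - 3 = -7)
v(a, K) = 12
j(h, R) = -2 - 7*h (j(h, R) = -7*h - 2 = -2 - 7*h)
v(2, 29)*j(k(4, 5), 2) = 12*(-2 - 7*4) = 12*(-2 - 28) = 12*(-30) = -360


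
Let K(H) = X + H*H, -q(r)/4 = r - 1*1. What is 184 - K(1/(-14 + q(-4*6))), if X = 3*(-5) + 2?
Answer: 1457011/7396 ≈ 197.00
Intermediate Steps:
q(r) = 4 - 4*r (q(r) = -4*(r - 1*1) = -4*(r - 1) = -4*(-1 + r) = 4 - 4*r)
X = -13 (X = -15 + 2 = -13)
K(H) = -13 + H² (K(H) = -13 + H*H = -13 + H²)
184 - K(1/(-14 + q(-4*6))) = 184 - (-13 + (1/(-14 + (4 - (-16)*6)))²) = 184 - (-13 + (1/(-14 + (4 - 4*(-24))))²) = 184 - (-13 + (1/(-14 + (4 + 96)))²) = 184 - (-13 + (1/(-14 + 100))²) = 184 - (-13 + (1/86)²) = 184 - (-13 + 1/7396) = 184 - 1*(-96147/7396) = 184 + 96147/7396 = 1457011/7396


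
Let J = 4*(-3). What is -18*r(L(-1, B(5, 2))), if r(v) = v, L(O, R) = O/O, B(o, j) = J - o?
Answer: -18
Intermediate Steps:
J = -12
B(o, j) = -12 - o
L(O, R) = 1
-18*r(L(-1, B(5, 2))) = -18*1 = -18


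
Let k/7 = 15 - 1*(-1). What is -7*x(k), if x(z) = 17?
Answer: -119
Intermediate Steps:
k = 112 (k = 7*(15 - 1*(-1)) = 7*(15 + 1) = 7*16 = 112)
-7*x(k) = -7*17 = -119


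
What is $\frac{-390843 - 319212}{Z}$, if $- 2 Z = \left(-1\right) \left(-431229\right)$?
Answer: $\frac{473370}{143743} \approx 3.2932$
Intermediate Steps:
$Z = - \frac{431229}{2}$ ($Z = - \frac{\left(-1\right) \left(-431229\right)}{2} = \left(- \frac{1}{2}\right) 431229 = - \frac{431229}{2} \approx -2.1561 \cdot 10^{5}$)
$\frac{-390843 - 319212}{Z} = \frac{-390843 - 319212}{- \frac{431229}{2}} = \left(-710055\right) \left(- \frac{2}{431229}\right) = \frac{473370}{143743}$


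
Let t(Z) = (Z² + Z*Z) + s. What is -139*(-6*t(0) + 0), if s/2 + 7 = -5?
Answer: -20016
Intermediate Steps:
s = -24 (s = -14 + 2*(-5) = -14 - 10 = -24)
t(Z) = -24 + 2*Z² (t(Z) = (Z² + Z*Z) - 24 = (Z² + Z²) - 24 = 2*Z² - 24 = -24 + 2*Z²)
-139*(-6*t(0) + 0) = -139*(-6*(-24 + 2*0²) + 0) = -139*(-6*(-24 + 2*0) + 0) = -139*(-6*(-24 + 0) + 0) = -139*(-6*(-24) + 0) = -139*(144 + 0) = -139*144 = -20016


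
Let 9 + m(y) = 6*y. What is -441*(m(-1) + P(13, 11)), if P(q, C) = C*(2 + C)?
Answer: -56448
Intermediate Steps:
m(y) = -9 + 6*y
-441*(m(-1) + P(13, 11)) = -441*((-9 + 6*(-1)) + 11*(2 + 11)) = -441*((-9 - 6) + 11*13) = -441*(-15 + 143) = -441*128 = -56448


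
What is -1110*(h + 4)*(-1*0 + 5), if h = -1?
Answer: -16650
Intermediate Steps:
-1110*(h + 4)*(-1*0 + 5) = -1110*(-1 + 4)*(-1*0 + 5) = -3330*(0 + 5) = -3330*5 = -1110*15 = -16650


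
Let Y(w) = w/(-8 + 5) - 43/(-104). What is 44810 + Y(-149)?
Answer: 13996345/312 ≈ 44860.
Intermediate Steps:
Y(w) = 43/104 - w/3 (Y(w) = w/(-3) - 43*(-1/104) = w*(-1/3) + 43/104 = -w/3 + 43/104 = 43/104 - w/3)
44810 + Y(-149) = 44810 + (43/104 - 1/3*(-149)) = 44810 + (43/104 + 149/3) = 44810 + 15625/312 = 13996345/312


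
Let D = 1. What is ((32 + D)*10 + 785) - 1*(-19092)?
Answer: 20207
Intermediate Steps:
((32 + D)*10 + 785) - 1*(-19092) = ((32 + 1)*10 + 785) - 1*(-19092) = (33*10 + 785) + 19092 = (330 + 785) + 19092 = 1115 + 19092 = 20207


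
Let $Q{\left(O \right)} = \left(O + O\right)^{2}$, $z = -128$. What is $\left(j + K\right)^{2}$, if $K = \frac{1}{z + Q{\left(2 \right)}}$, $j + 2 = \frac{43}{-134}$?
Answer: $\frac{305655289}{56310016} \approx 5.4281$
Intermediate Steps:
$j = - \frac{311}{134}$ ($j = -2 + \frac{43}{-134} = -2 + 43 \left(- \frac{1}{134}\right) = -2 - \frac{43}{134} = - \frac{311}{134} \approx -2.3209$)
$Q{\left(O \right)} = 4 O^{2}$ ($Q{\left(O \right)} = \left(2 O\right)^{2} = 4 O^{2}$)
$K = - \frac{1}{112}$ ($K = \frac{1}{-128 + 4 \cdot 2^{2}} = \frac{1}{-128 + 4 \cdot 4} = \frac{1}{-128 + 16} = \frac{1}{-112} = - \frac{1}{112} \approx -0.0089286$)
$\left(j + K\right)^{2} = \left(- \frac{311}{134} - \frac{1}{112}\right)^{2} = \left(- \frac{17483}{7504}\right)^{2} = \frac{305655289}{56310016}$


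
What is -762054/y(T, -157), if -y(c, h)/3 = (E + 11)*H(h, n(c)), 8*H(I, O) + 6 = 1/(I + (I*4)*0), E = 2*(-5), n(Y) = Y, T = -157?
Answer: -319046608/943 ≈ -3.3833e+5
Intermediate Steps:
E = -10
H(I, O) = -3/4 + 1/(8*I) (H(I, O) = -3/4 + 1/(8*(I + (I*4)*0)) = -3/4 + 1/(8*(I + (4*I)*0)) = -3/4 + 1/(8*(I + 0)) = -3/4 + 1/(8*I))
y(c, h) = -3*(1 - 6*h)/(8*h) (y(c, h) = -3*(-10 + 11)*(1 - 6*h)/(8*h) = -3*(1 - 6*h)/(8*h))
-762054/y(T, -157) = -762054*(-1256/(3*(-1 + 6*(-157)))) = -762054*(-1256/(3*(-1 - 942))) = -762054/((3/8)*(-1/157)*(-943)) = -762054/2829/1256 = -762054*1256/2829 = -319046608/943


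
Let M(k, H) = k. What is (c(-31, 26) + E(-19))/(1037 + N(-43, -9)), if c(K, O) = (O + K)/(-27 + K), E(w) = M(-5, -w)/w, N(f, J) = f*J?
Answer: 385/1569248 ≈ 0.00024534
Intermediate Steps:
N(f, J) = J*f
E(w) = -5/w
c(K, O) = (K + O)/(-27 + K)
(c(-31, 26) + E(-19))/(1037 + N(-43, -9)) = ((-31 + 26)/(-27 - 31) - 5/(-19))/(1037 - 9*(-43)) = (-5/(-58) - 5*(-1/19))/(1037 + 387) = (-1/58*(-5) + 5/19)/1424 = (5/58 + 5/19)*(1/1424) = (385/1102)*(1/1424) = 385/1569248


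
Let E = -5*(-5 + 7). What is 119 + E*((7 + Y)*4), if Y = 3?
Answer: -281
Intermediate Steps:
E = -10 (E = -5*2 = -10)
119 + E*((7 + Y)*4) = 119 - 10*(7 + 3)*4 = 119 - 100*4 = 119 - 10*40 = 119 - 400 = -281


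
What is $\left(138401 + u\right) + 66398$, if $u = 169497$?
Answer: $374296$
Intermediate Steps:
$\left(138401 + u\right) + 66398 = \left(138401 + 169497\right) + 66398 = 307898 + 66398 = 374296$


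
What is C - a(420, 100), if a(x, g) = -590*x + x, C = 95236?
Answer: 342616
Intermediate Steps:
a(x, g) = -589*x
C - a(420, 100) = 95236 - (-589)*420 = 95236 - 1*(-247380) = 95236 + 247380 = 342616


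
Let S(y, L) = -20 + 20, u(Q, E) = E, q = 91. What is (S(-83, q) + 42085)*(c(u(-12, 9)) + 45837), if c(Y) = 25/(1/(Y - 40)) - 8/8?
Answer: 1896392185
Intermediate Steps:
S(y, L) = 0
c(Y) = -1001 + 25*Y (c(Y) = 25/(1/(-40 + Y)) - 8*1/8 = 25*(-40 + Y) - 1 = (-1000 + 25*Y) - 1 = -1001 + 25*Y)
(S(-83, q) + 42085)*(c(u(-12, 9)) + 45837) = (0 + 42085)*((-1001 + 25*9) + 45837) = 42085*((-1001 + 225) + 45837) = 42085*(-776 + 45837) = 42085*45061 = 1896392185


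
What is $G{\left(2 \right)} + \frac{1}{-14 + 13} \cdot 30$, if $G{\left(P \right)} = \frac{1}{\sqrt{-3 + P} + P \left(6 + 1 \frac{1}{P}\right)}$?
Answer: $- \frac{5087}{170} - \frac{i}{170} \approx -29.924 - 0.0058824 i$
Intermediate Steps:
$G{\left(P \right)} = \frac{1}{\sqrt{-3 + P} + P \left(6 + \frac{1}{P}\right)}$
$G{\left(2 \right)} + \frac{1}{-14 + 13} \cdot 30 = \frac{1}{1 + \sqrt{-3 + 2} + 6 \cdot 2} + \frac{1}{-14 + 13} \cdot 30 = \frac{1}{1 + \sqrt{-1} + 12} + \frac{1}{-1} \cdot 30 = \frac{1}{1 + i + 12} - 30 = \frac{1}{13 + i} - 30 = \frac{13 - i}{170} - 30 = -30 + \frac{13 - i}{170}$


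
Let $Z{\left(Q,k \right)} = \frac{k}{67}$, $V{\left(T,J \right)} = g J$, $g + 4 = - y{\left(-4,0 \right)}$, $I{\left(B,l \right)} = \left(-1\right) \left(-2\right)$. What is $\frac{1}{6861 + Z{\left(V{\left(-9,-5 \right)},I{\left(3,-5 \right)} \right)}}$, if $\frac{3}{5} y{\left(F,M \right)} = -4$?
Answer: $\frac{67}{459689} \approx 0.00014575$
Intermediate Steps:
$I{\left(B,l \right)} = 2$
$y{\left(F,M \right)} = - \frac{20}{3}$ ($y{\left(F,M \right)} = \frac{5}{3} \left(-4\right) = - \frac{20}{3}$)
$g = \frac{8}{3}$ ($g = -4 - - \frac{20}{3} = -4 + \frac{20}{3} = \frac{8}{3} \approx 2.6667$)
$V{\left(T,J \right)} = \frac{8 J}{3}$
$Z{\left(Q,k \right)} = \frac{k}{67}$ ($Z{\left(Q,k \right)} = k \frac{1}{67} = \frac{k}{67}$)
$\frac{1}{6861 + Z{\left(V{\left(-9,-5 \right)},I{\left(3,-5 \right)} \right)}} = \frac{1}{6861 + \frac{1}{67} \cdot 2} = \frac{1}{6861 + \frac{2}{67}} = \frac{1}{\frac{459689}{67}} = \frac{67}{459689}$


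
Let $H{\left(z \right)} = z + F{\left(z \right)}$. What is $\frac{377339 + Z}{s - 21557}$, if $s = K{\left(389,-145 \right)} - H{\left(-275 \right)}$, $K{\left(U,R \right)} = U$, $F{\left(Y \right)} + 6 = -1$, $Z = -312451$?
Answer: $- \frac{32444}{10443} \approx -3.1068$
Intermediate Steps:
$F{\left(Y \right)} = -7$ ($F{\left(Y \right)} = -6 - 1 = -7$)
$H{\left(z \right)} = -7 + z$ ($H{\left(z \right)} = z - 7 = -7 + z$)
$s = 671$ ($s = 389 - \left(-7 - 275\right) = 389 - -282 = 389 + 282 = 671$)
$\frac{377339 + Z}{s - 21557} = \frac{377339 - 312451}{671 - 21557} = \frac{64888}{-20886} = 64888 \left(- \frac{1}{20886}\right) = - \frac{32444}{10443}$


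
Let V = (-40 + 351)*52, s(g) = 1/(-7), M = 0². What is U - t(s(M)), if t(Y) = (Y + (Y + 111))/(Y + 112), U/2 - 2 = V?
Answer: 25327709/783 ≈ 32347.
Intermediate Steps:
M = 0
s(g) = -⅐
V = 16172 (V = 311*52 = 16172)
U = 32348 (U = 4 + 2*16172 = 4 + 32344 = 32348)
t(Y) = (111 + 2*Y)/(112 + Y) (t(Y) = (Y + (111 + Y))/(112 + Y) = (111 + 2*Y)/(112 + Y))
U - t(s(M)) = 32348 - (111 + 2*(-⅐))/(112 - ⅐) = 32348 - (111 - 2/7)/783/7 = 32348 - 7*775/(783*7) = 32348 - 1*775/783 = 32348 - 775/783 = 25327709/783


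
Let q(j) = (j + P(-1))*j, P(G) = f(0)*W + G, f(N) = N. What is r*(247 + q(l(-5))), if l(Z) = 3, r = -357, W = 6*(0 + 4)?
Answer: -90321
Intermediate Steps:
W = 24 (W = 6*4 = 24)
P(G) = G (P(G) = 0*24 + G = 0 + G = G)
q(j) = j*(-1 + j) (q(j) = (j - 1)*j = (-1 + j)*j = j*(-1 + j))
r*(247 + q(l(-5))) = -357*(247 + 3*(-1 + 3)) = -357*(247 + 3*2) = -357*(247 + 6) = -357*253 = -90321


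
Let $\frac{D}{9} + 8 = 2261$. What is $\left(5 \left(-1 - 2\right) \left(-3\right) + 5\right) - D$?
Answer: $-20227$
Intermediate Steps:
$D = 20277$ ($D = -72 + 9 \cdot 2261 = -72 + 20349 = 20277$)
$\left(5 \left(-1 - 2\right) \left(-3\right) + 5\right) - D = \left(5 \left(-1 - 2\right) \left(-3\right) + 5\right) - 20277 = \left(5 \left(-3\right) \left(-3\right) + 5\right) - 20277 = \left(\left(-15\right) \left(-3\right) + 5\right) - 20277 = \left(45 + 5\right) - 20277 = 50 - 20277 = -20227$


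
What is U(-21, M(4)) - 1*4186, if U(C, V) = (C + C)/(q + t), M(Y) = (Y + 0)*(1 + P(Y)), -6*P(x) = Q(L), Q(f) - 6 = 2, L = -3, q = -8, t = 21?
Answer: -54460/13 ≈ -4189.2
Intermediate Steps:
Q(f) = 8 (Q(f) = 6 + 2 = 8)
P(x) = -4/3 (P(x) = -⅙*8 = -4/3)
M(Y) = -Y/3 (M(Y) = (Y + 0)*(1 - 4/3) = Y*(-⅓) = -Y/3)
U(C, V) = 2*C/13 (U(C, V) = (C + C)/(-8 + 21) = (2*C)/13 = (2*C)*(1/13) = 2*C/13)
U(-21, M(4)) - 1*4186 = (2/13)*(-21) - 1*4186 = -42/13 - 4186 = -54460/13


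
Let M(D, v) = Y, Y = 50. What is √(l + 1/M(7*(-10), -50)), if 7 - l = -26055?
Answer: 51*√1002/10 ≈ 161.44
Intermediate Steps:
M(D, v) = 50
l = 26062 (l = 7 - 1*(-26055) = 7 + 26055 = 26062)
√(l + 1/M(7*(-10), -50)) = √(26062 + 1/50) = √(1303101/50) = 51*√1002/10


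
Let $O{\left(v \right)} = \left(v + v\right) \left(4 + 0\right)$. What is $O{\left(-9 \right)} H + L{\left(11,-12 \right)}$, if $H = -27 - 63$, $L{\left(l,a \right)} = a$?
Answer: $6468$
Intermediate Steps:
$O{\left(v \right)} = 8 v$ ($O{\left(v \right)} = 2 v 4 = 8 v$)
$H = -90$
$O{\left(-9 \right)} H + L{\left(11,-12 \right)} = 8 \left(-9\right) \left(-90\right) - 12 = \left(-72\right) \left(-90\right) - 12 = 6480 - 12 = 6468$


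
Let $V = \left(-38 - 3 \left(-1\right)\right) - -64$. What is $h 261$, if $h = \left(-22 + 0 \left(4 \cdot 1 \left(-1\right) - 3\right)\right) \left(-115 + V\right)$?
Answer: $493812$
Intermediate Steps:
$V = 29$ ($V = \left(-38 - -3\right) + 64 = \left(-38 + 3\right) + 64 = -35 + 64 = 29$)
$h = 1892$ ($h = \left(-22 + 0 \left(4 \cdot 1 \left(-1\right) - 3\right)\right) \left(-115 + 29\right) = \left(-22 + 0 \left(4 \left(-1\right) - 3\right)\right) \left(-86\right) = \left(-22 + 0 \left(-4 - 3\right)\right) \left(-86\right) = \left(-22 + 0 \left(-7\right)\right) \left(-86\right) = \left(-22 + 0\right) \left(-86\right) = \left(-22\right) \left(-86\right) = 1892$)
$h 261 = 1892 \cdot 261 = 493812$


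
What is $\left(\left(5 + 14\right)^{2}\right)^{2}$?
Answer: $130321$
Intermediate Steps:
$\left(\left(5 + 14\right)^{2}\right)^{2} = \left(19^{2}\right)^{2} = 361^{2} = 130321$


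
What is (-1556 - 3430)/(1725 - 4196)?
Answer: 4986/2471 ≈ 2.0178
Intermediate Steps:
(-1556 - 3430)/(1725 - 4196) = -4986/(-2471) = -4986*(-1/2471) = 4986/2471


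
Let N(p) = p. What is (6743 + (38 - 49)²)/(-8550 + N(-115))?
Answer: -6864/8665 ≈ -0.79215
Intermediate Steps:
(6743 + (38 - 49)²)/(-8550 + N(-115)) = (6743 + (38 - 49)²)/(-8550 - 115) = (6743 + (-11)²)/(-8665) = (6743 + 121)*(-1/8665) = 6864*(-1/8665) = -6864/8665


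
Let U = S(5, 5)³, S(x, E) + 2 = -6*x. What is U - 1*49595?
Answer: -82363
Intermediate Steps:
S(x, E) = -2 - 6*x
U = -32768 (U = (-2 - 6*5)³ = (-2 - 30)³ = (-32)³ = -32768)
U - 1*49595 = -32768 - 1*49595 = -32768 - 49595 = -82363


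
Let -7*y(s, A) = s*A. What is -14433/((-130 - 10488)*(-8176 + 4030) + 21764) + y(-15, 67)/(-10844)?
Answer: -11339948031/835822836184 ≈ -0.013567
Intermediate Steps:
y(s, A) = -A*s/7 (y(s, A) = -s*A/7 = -A*s/7)
-14433/((-130 - 10488)*(-8176 + 4030) + 21764) + y(-15, 67)/(-10844) = -14433/((-130 - 10488)*(-8176 + 4030) + 21764) - ⅐*67*(-15)/(-10844) = -14433/(-10618*(-4146) + 21764) + (1005/7)*(-1/10844) = -14433/(44022228 + 21764) - 1005/75908 = -14433/44043992 - 1005/75908 = -11339948031/835822836184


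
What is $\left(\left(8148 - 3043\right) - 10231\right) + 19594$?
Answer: $14468$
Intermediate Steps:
$\left(\left(8148 - 3043\right) - 10231\right) + 19594 = \left(5105 - 10231\right) + 19594 = -5126 + 19594 = 14468$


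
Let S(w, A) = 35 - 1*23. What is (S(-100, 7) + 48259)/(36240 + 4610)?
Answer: 48271/40850 ≈ 1.1817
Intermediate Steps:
S(w, A) = 12 (S(w, A) = 35 - 23 = 12)
(S(-100, 7) + 48259)/(36240 + 4610) = (12 + 48259)/(36240 + 4610) = 48271/40850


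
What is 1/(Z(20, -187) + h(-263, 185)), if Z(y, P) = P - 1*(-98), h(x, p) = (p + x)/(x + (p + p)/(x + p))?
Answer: -5221/463148 ≈ -0.011273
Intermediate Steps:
h(x, p) = (p + x)/(x + 2*p/(p + x)) (h(x, p) = (p + x)/(x + (2*p)/(p + x)) = (p + x)/(x + 2*p/(p + x)))
Z(y, P) = 98 + P (Z(y, P) = P + 98 = 98 + P)
1/(Z(20, -187) + h(-263, 185)) = 1/((98 - 187) + (185 - 263)²/((-263)² + 2*185 + 185*(-263))) = 1/(-89 + (-78)²/(69169 + 370 - 48655)) = 1/(-89 + 6084/20884) = 1/(-89 + 6084*(1/20884)) = 1/(-89 + 1521/5221) = 1/(-463148/5221) = -5221/463148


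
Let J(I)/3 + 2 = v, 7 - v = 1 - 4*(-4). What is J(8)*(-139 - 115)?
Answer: 9144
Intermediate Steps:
v = -10 (v = 7 - (1 - 4*(-4)) = 7 - (1 + 16) = 7 - 1*17 = 7 - 17 = -10)
J(I) = -36 (J(I) = -6 + 3*(-10) = -6 - 30 = -36)
J(8)*(-139 - 115) = -36*(-139 - 115) = -36*(-254) = 9144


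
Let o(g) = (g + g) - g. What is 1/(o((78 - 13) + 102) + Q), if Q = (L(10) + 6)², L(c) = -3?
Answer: 1/176 ≈ 0.0056818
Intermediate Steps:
o(g) = g (o(g) = 2*g - g = g)
Q = 9 (Q = (-3 + 6)² = 3² = 9)
1/(o((78 - 13) + 102) + Q) = 1/(((78 - 13) + 102) + 9) = 1/((65 + 102) + 9) = 1/(167 + 9) = 1/176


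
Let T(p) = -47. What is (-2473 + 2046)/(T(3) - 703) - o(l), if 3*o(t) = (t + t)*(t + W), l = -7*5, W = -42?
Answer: -1347073/750 ≈ -1796.1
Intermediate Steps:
l = -35
o(t) = 2*t*(-42 + t)/3 (o(t) = ((t + t)*(t - 42))/3 = ((2*t)*(-42 + t))/3 = (2*t*(-42 + t))/3 = 2*t*(-42 + t)/3)
(-2473 + 2046)/(T(3) - 703) - o(l) = (-2473 + 2046)/(-47 - 703) - 2*(-35)*(-42 - 35)/3 = -427/(-750) - 2*(-35)*(-77)/3 = -427*(-1/750) - 1*5390/3 = 427/750 - 5390/3 = -1347073/750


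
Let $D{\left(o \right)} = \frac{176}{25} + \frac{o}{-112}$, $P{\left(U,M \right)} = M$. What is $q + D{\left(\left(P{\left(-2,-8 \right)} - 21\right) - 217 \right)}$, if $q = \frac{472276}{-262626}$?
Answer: $\frac{195345029}{26262600} \approx 7.4381$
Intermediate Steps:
$D{\left(o \right)} = \frac{176}{25} - \frac{o}{112}$ ($D{\left(o \right)} = 176 \cdot \frac{1}{25} + o \left(- \frac{1}{112}\right) = \frac{176}{25} - \frac{o}{112}$)
$q = - \frac{33734}{18759}$ ($q = 472276 \left(- \frac{1}{262626}\right) = - \frac{33734}{18759} \approx -1.7983$)
$q + D{\left(\left(P{\left(-2,-8 \right)} - 21\right) - 217 \right)} = - \frac{33734}{18759} + \left(\frac{176}{25} - \frac{\left(-8 - 21\right) - 217}{112}\right) = - \frac{33734}{18759} + \left(\frac{176}{25} - \frac{-29 - 217}{112}\right) = - \frac{33734}{18759} + \left(\frac{176}{25} - - \frac{123}{56}\right) = - \frac{33734}{18759} + \left(\frac{176}{25} + \frac{123}{56}\right) = - \frac{33734}{18759} + \frac{12931}{1400} = \frac{195345029}{26262600}$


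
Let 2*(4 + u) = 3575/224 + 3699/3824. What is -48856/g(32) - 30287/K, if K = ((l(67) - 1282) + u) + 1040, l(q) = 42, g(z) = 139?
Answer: -572110857016/2910170303 ≈ -196.59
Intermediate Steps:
u = 477923/107072 (u = -4 + (3575/224 + 3699/3824)/2 = -4 + (½)*(906211/53536) = -4 + 906211/107072 = 477923/107072 ≈ 4.4636)
K = -20936477/107072 (K = ((42 - 1282) + 477923/107072) + 1040 = (-1240 + 477923/107072) + 1040 = -132291357/107072 + 1040 = -20936477/107072 ≈ -195.54)
-48856/g(32) - 30287/K = -48856/139 - 30287/(-20936477/107072) = -48856*1/139 - 30287*(-107072/20936477) = -48856/139 + 3242889664/20936477 = -572110857016/2910170303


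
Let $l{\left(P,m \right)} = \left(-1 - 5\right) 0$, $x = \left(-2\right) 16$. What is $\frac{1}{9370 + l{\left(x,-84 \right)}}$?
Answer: $\frac{1}{9370} \approx 0.00010672$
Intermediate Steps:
$x = -32$
$l{\left(P,m \right)} = 0$ ($l{\left(P,m \right)} = \left(-6\right) 0 = 0$)
$\frac{1}{9370 + l{\left(x,-84 \right)}} = \frac{1}{9370 + 0} = \frac{1}{9370}$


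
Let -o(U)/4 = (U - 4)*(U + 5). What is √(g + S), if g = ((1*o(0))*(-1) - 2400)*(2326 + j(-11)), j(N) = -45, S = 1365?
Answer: I*√5655515 ≈ 2378.1*I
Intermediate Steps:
o(U) = -4*(-4 + U)*(5 + U) (o(U) = -4*(U - 4)*(U + 5) = -4*(-4 + U)*(5 + U))
g = -5656880 (g = ((1*(80 - 4*0 - 4*0²))*(-1) - 2400)*(2326 - 45) = ((1*(80 + 0 - 4*0))*(-1) - 2400)*2281 = ((1*(80 + 0 + 0))*(-1) - 2400)*2281 = ((1*80)*(-1) - 2400)*2281 = (80*(-1) - 2400)*2281 = (-80 - 2400)*2281 = -2480*2281 = -5656880)
√(g + S) = √(-5656880 + 1365) = √(-5655515) = I*√5655515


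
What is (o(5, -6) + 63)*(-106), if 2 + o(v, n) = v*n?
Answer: -3286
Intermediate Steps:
o(v, n) = -2 + n*v (o(v, n) = -2 + v*n = -2 + n*v)
(o(5, -6) + 63)*(-106) = ((-2 - 6*5) + 63)*(-106) = ((-2 - 30) + 63)*(-106) = (-32 + 63)*(-106) = 31*(-106) = -3286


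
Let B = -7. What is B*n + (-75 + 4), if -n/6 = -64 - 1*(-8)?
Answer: -2423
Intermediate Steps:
n = 336 (n = -6*(-64 - 1*(-8)) = -6*(-64 + 8) = -6*(-56) = 336)
B*n + (-75 + 4) = -7*336 + (-75 + 4) = -2352 - 71 = -2423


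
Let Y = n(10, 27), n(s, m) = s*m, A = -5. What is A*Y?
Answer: -1350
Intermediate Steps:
n(s, m) = m*s
Y = 270 (Y = 27*10 = 270)
A*Y = -5*270 = -1350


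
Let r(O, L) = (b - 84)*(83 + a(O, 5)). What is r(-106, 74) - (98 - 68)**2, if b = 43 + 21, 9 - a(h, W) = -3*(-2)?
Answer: -2620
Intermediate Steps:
a(h, W) = 3 (a(h, W) = 9 - (-3)*(-2) = 9 - 1*6 = 9 - 6 = 3)
b = 64
r(O, L) = -1720 (r(O, L) = (64 - 84)*(83 + 3) = -20*86 = -1720)
r(-106, 74) - (98 - 68)**2 = -1720 - (98 - 68)**2 = -1720 - 1*30**2 = -1720 - 1*900 = -1720 - 900 = -2620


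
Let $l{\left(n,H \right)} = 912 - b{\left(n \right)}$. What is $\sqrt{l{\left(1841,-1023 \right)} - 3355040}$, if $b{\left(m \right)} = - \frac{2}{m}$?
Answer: $\frac{i \sqrt{11368082298286}}{1841} \approx 1831.4 i$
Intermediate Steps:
$l{\left(n,H \right)} = 912 + \frac{2}{n}$ ($l{\left(n,H \right)} = 912 - - \frac{2}{n} = 912 + \frac{2}{n}$)
$\sqrt{l{\left(1841,-1023 \right)} - 3355040} = \sqrt{\left(912 + \frac{2}{1841}\right) - 3355040} = \sqrt{\frac{1678994}{1841} - 3355040} = \sqrt{- \frac{6174949646}{1841}} = \frac{i \sqrt{11368082298286}}{1841}$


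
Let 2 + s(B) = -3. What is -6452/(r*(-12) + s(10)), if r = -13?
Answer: -6452/151 ≈ -42.728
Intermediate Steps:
s(B) = -5 (s(B) = -2 - 3 = -5)
-6452/(r*(-12) + s(10)) = -6452/(-13*(-12) - 5) = -6452/(156 - 5) = -6452/151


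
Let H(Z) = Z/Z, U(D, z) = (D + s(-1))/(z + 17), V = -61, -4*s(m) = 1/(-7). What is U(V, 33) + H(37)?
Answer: -307/1400 ≈ -0.21929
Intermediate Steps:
s(m) = 1/28 (s(m) = -¼/(-7) = -¼*(-⅐) = 1/28)
U(D, z) = (1/28 + D)/(17 + z) (U(D, z) = (D + 1/28)/(z + 17) = (1/28 + D)/(17 + z))
H(Z) = 1
U(V, 33) + H(37) = (1/28 - 61)/(17 + 33) + 1 = -1707/28/50 + 1 = (1/50)*(-1707/28) + 1 = -1707/1400 + 1 = -307/1400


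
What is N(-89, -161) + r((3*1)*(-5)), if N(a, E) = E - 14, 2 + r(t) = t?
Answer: -192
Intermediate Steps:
r(t) = -2 + t
N(a, E) = -14 + E
N(-89, -161) + r((3*1)*(-5)) = (-14 - 161) + (-2 + (3*1)*(-5)) = -175 + (-2 + 3*(-5)) = -175 + (-2 - 15) = -175 - 17 = -192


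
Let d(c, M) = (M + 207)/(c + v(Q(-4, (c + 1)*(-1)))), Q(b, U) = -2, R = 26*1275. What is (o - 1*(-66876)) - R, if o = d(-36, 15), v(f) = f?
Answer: 640683/19 ≈ 33720.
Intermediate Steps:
R = 33150
d(c, M) = (207 + M)/(-2 + c) (d(c, M) = (M + 207)/(c - 2) = (207 + M)/(-2 + c))
o = -111/19 (o = (207 + 15)/(-2 - 36) = 222/(-38) = -1/38*222 = -111/19 ≈ -5.8421)
(o - 1*(-66876)) - R = (-111/19 - 1*(-66876)) - 1*33150 = (-111/19 + 66876) - 33150 = 1270533/19 - 33150 = 640683/19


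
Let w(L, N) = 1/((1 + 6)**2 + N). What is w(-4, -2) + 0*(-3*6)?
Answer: 1/47 ≈ 0.021277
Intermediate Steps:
w(L, N) = 1/(49 + N) (w(L, N) = 1/(7**2 + N) = 1/(49 + N))
w(-4, -2) + 0*(-3*6) = 1/(49 - 2) + 0*(-3*6) = 1/47 + 0*(-18) = 1/47 + 0 = 1/47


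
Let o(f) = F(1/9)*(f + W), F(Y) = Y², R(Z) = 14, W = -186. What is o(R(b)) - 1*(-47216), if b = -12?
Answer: 3824324/81 ≈ 47214.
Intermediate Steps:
o(f) = -62/27 + f/81 (o(f) = (1/9)²*(f - 186) = (⅑)²*(-186 + f) = (-186 + f)/81 = -62/27 + f/81)
o(R(b)) - 1*(-47216) = (-62/27 + (1/81)*14) - 1*(-47216) = (-62/27 + 14/81) + 47216 = -172/81 + 47216 = 3824324/81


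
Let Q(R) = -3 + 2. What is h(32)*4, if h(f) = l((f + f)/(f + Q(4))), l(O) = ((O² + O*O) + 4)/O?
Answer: 3009/124 ≈ 24.266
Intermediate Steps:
Q(R) = -1
l(O) = (4 + 2*O²)/O (l(O) = ((O² + O²) + 4)/O = (2*O² + 4)/O = (4 + 2*O²)/O)
h(f) = 2*(-1 + f)/f + 4*f/(-1 + f) (h(f) = 2*((f + f)/(f - 1)) + 4/(((f + f)/(f - 1))) = 2*((2*f)/(-1 + f)) + 4/(((2*f)/(-1 + f))) = 2*(2*f/(-1 + f)) + 4/((2*f/(-1 + f))) = 4*f/(-1 + f) + 4*((-1 + f)/(2*f)) = 4*f/(-1 + f) + 2*(-1 + f)/f = 2*(-1 + f)/f + 4*f/(-1 + f))
h(32)*4 = (2*(1 - 2*32 + 3*32²)/(32*(-1 + 32)))*4 = (2*(1/32)*(1 - 64 + 3*1024)/31)*4 = (2*(1/32)*(1/31)*(1 - 64 + 3072))*4 = (2*(1/32)*(1/31)*3009)*4 = (3009/496)*4 = 3009/124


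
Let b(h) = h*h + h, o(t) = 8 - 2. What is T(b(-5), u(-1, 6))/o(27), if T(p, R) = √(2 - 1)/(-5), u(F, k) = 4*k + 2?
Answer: -1/30 ≈ -0.033333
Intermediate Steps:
o(t) = 6
u(F, k) = 2 + 4*k
b(h) = h + h² (b(h) = h² + h = h + h²)
T(p, R) = -⅕ (T(p, R) = √1*(-⅕) = 1*(-⅕) = -⅕)
T(b(-5), u(-1, 6))/o(27) = -⅕/6 = -⅕*⅙ = -1/30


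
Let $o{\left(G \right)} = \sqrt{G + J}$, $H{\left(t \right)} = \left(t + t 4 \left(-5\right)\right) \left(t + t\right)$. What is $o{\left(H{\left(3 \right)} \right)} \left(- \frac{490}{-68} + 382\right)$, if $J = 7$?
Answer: $\frac{13233 i \sqrt{335}}{34} \approx 7123.6 i$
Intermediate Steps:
$H{\left(t \right)} = - 38 t^{2}$ ($H{\left(t \right)} = \left(t + 4 t \left(-5\right)\right) 2 t = \left(t - 20 t\right) 2 t = - 19 t 2 t = - 38 t^{2}$)
$o{\left(G \right)} = \sqrt{7 + G}$ ($o{\left(G \right)} = \sqrt{G + 7} = \sqrt{7 + G}$)
$o{\left(H{\left(3 \right)} \right)} \left(- \frac{490}{-68} + 382\right) = \sqrt{7 - 38 \cdot 3^{2}} \left(- \frac{490}{-68} + 382\right) = \sqrt{7 - 342} \left(\left(-490\right) \left(- \frac{1}{68}\right) + 382\right) = \sqrt{7 - 342} \left(\frac{245}{34} + 382\right) = \sqrt{-335} \cdot \frac{13233}{34} = i \sqrt{335} \cdot \frac{13233}{34} = \frac{13233 i \sqrt{335}}{34}$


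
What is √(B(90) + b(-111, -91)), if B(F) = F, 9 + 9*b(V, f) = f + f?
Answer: √619/3 ≈ 8.2932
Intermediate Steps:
b(V, f) = -1 + 2*f/9 (b(V, f) = -1 + (f + f)/9 = -1 + (2*f)/9 = -1 + 2*f/9)
√(B(90) + b(-111, -91)) = √(90 + (-1 + (2/9)*(-91))) = √(90 + (-1 - 182/9)) = √(90 - 191/9) = √(619/9) = √619/3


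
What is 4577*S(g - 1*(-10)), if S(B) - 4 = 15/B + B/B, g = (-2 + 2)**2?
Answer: 59501/2 ≈ 29751.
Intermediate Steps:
g = 0 (g = 0**2 = 0)
S(B) = 5 + 15/B (S(B) = 4 + (15/B + B/B) = 4 + (15/B + 1) = 4 + (1 + 15/B) = 5 + 15/B)
4577*S(g - 1*(-10)) = 4577*(5 + 15/(0 - 1*(-10))) = 4577*(5 + 15/(0 + 10)) = 4577*(5 + 15/10) = 4577*(5 + 15*(1/10)) = 4577*(5 + 3/2) = 4577*(13/2) = 59501/2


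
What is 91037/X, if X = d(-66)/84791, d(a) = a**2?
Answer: 7719118267/4356 ≈ 1.7721e+6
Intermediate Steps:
X = 4356/84791 (X = (-66)**2/84791 = 4356*(1/84791) = 4356/84791 ≈ 0.051373)
91037/X = 91037/(4356/84791) = 91037*(84791/4356) = 7719118267/4356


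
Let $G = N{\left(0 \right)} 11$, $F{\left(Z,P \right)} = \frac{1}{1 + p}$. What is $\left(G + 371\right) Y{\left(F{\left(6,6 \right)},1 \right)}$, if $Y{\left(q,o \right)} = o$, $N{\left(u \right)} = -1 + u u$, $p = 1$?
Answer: $360$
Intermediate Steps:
$N{\left(u \right)} = -1 + u^{2}$
$F{\left(Z,P \right)} = \frac{1}{2}$ ($F{\left(Z,P \right)} = \frac{1}{1 + 1} = \frac{1}{2}$)
$G = -11$ ($G = \left(-1 + 0^{2}\right) 11 = \left(-1 + 0\right) 11 = \left(-1\right) 11 = -11$)
$\left(G + 371\right) Y{\left(F{\left(6,6 \right)},1 \right)} = \left(-11 + 371\right) 1 = 360 \cdot 1 = 360$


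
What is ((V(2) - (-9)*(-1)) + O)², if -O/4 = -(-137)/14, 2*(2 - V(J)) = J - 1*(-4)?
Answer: 118336/49 ≈ 2415.0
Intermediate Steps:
V(J) = -J/2 (V(J) = 2 - (J - 1*(-4))/2 = 2 - (J + 4)/2 = 2 - (4 + J)/2 = 2 + (-2 - J/2) = -J/2)
O = -274/7 (O = -(-4)*(-137/14) = -(-4)*(-137*1/14) = -(-4)*(-137)/14 = -4*137/14 = -274/7 ≈ -39.143)
((V(2) - (-9)*(-1)) + O)² = ((-½*2 - (-9)*(-1)) - 274/7)² = ((-1 - 3*3) - 274/7)² = ((-1 - 9) - 274/7)² = (-10 - 274/7)² = (-344/7)² = 118336/49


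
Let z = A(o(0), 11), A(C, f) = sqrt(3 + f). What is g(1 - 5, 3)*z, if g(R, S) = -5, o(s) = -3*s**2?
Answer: -5*sqrt(14) ≈ -18.708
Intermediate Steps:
z = sqrt(14) (z = sqrt(3 + 11) = sqrt(14) ≈ 3.7417)
g(1 - 5, 3)*z = -5*sqrt(14)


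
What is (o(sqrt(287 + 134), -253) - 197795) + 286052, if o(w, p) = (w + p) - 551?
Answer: 87453 + sqrt(421) ≈ 87474.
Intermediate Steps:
o(w, p) = -551 + p + w (o(w, p) = (p + w) - 551 = -551 + p + w)
(o(sqrt(287 + 134), -253) - 197795) + 286052 = ((-551 - 253 + sqrt(287 + 134)) - 197795) + 286052 = ((-551 - 253 + sqrt(421)) - 197795) + 286052 = ((-804 + sqrt(421)) - 197795) + 286052 = (-198599 + sqrt(421)) + 286052 = 87453 + sqrt(421)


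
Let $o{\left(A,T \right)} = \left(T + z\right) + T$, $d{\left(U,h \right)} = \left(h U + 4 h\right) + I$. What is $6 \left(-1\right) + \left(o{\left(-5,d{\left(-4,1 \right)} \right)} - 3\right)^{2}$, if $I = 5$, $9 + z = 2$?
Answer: $-6$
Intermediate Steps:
$z = -7$ ($z = -9 + 2 = -7$)
$d{\left(U,h \right)} = 5 + 4 h + U h$ ($d{\left(U,h \right)} = \left(h U + 4 h\right) + 5 = \left(U h + 4 h\right) + 5 = \left(4 h + U h\right) + 5 = 5 + 4 h + U h$)
$o{\left(A,T \right)} = -7 + 2 T$ ($o{\left(A,T \right)} = \left(T - 7\right) + T = \left(-7 + T\right) + T = -7 + 2 T$)
$6 \left(-1\right) + \left(o{\left(-5,d{\left(-4,1 \right)} \right)} - 3\right)^{2} = 6 \left(-1\right) + \left(\left(-7 + 2 \left(5 + 4 \cdot 1 - 4\right)\right) - 3\right)^{2} = -6 + \left(\left(-7 + 2 \left(5 + 4 - 4\right)\right) - 3\right)^{2} = -6 + \left(\left(-7 + 2 \cdot 5\right) - 3\right)^{2} = -6 + \left(\left(-7 + 10\right) - 3\right)^{2} = -6 + \left(3 - 3\right)^{2} = -6 + 0^{2} = -6 + 0 = -6$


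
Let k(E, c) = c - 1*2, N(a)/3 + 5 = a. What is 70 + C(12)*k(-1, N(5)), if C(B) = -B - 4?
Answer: 102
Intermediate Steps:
N(a) = -15 + 3*a
k(E, c) = -2 + c (k(E, c) = c - 2 = -2 + c)
C(B) = -4 - B
70 + C(12)*k(-1, N(5)) = 70 + (-4 - 1*12)*(-2 + (-15 + 3*5)) = 70 + (-4 - 12)*(-2 + (-15 + 15)) = 70 - 16*(-2 + 0) = 70 - 16*(-2) = 70 + 32 = 102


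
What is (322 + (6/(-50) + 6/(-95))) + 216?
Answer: 255463/475 ≈ 537.82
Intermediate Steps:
(322 + (6/(-50) + 6/(-95))) + 216 = (322 + (6*(-1/50) + 6*(-1/95))) + 216 = (322 + (-3/25 - 6/95)) + 216 = (322 - 87/475) + 216 = 152863/475 + 216 = 255463/475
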